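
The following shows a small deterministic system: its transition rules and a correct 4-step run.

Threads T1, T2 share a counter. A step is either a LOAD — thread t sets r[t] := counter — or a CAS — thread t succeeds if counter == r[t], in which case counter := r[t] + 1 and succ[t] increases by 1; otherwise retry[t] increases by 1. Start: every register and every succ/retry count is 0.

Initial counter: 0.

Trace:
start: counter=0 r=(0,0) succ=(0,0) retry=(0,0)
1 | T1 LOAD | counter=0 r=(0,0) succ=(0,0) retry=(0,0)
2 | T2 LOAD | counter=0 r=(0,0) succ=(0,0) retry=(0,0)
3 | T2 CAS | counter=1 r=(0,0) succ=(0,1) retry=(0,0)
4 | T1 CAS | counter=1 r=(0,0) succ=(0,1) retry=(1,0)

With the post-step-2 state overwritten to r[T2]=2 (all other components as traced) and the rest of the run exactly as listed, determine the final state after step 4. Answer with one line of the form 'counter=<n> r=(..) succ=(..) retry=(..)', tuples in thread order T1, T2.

state after step 2 := counter=0 r=(0,2) succ=(0,0) retry=(0,0)
3 | T2 CAS | counter=0 r=(0,2) succ=(0,0) retry=(0,1)
4 | T1 CAS | counter=1 r=(0,2) succ=(1,0) retry=(0,1)

counter=1 r=(0,2) succ=(1,0) retry=(0,1)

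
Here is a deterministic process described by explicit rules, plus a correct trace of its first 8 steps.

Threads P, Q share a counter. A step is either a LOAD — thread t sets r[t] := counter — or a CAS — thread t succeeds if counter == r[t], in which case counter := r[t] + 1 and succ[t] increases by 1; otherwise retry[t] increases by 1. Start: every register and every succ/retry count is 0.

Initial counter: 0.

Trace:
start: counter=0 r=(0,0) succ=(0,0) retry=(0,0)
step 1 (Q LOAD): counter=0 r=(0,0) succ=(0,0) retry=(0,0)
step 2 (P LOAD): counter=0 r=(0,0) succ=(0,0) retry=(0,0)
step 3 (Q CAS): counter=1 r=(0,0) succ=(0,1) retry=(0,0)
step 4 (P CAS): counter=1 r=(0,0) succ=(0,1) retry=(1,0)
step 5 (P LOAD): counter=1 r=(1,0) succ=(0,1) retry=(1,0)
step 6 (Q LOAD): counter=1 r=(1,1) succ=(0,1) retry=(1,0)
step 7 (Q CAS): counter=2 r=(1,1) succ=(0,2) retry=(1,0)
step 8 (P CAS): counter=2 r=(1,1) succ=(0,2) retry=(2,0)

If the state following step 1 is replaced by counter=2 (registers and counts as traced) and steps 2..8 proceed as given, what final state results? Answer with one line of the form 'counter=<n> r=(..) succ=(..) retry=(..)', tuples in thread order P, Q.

state after step 1 := counter=2 r=(0,0) succ=(0,0) retry=(0,0)
step 2 (P LOAD): counter=2 r=(2,0) succ=(0,0) retry=(0,0)
step 3 (Q CAS): counter=2 r=(2,0) succ=(0,0) retry=(0,1)
step 4 (P CAS): counter=3 r=(2,0) succ=(1,0) retry=(0,1)
step 5 (P LOAD): counter=3 r=(3,0) succ=(1,0) retry=(0,1)
step 6 (Q LOAD): counter=3 r=(3,3) succ=(1,0) retry=(0,1)
step 7 (Q CAS): counter=4 r=(3,3) succ=(1,1) retry=(0,1)
step 8 (P CAS): counter=4 r=(3,3) succ=(1,1) retry=(1,1)

counter=4 r=(3,3) succ=(1,1) retry=(1,1)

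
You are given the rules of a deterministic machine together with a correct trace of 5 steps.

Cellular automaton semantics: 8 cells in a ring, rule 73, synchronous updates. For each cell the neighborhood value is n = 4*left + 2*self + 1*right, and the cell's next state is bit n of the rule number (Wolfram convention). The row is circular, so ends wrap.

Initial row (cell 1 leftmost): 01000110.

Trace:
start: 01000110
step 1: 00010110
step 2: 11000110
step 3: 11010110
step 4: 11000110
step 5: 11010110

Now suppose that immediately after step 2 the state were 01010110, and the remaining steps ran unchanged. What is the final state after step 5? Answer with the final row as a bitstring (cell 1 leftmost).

state after step 2 := 01010110
step 3: 00000110
step 4: 11110110
step 5: 10010110

10010110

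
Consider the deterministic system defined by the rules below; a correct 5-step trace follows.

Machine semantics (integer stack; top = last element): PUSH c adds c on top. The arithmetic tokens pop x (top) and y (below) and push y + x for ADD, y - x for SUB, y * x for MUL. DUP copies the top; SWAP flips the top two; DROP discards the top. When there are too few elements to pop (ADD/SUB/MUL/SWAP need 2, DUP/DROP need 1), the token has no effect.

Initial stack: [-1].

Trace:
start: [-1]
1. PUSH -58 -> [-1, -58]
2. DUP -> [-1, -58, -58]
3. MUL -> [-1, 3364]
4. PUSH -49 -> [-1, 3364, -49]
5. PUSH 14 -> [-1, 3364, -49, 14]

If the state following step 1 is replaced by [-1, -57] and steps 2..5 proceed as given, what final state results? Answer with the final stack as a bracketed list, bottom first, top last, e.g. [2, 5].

[-1, 3249, -49, 14]

state after step 1 := [-1, -57]
2. DUP -> [-1, -57, -57]
3. MUL -> [-1, 3249]
4. PUSH -49 -> [-1, 3249, -49]
5. PUSH 14 -> [-1, 3249, -49, 14]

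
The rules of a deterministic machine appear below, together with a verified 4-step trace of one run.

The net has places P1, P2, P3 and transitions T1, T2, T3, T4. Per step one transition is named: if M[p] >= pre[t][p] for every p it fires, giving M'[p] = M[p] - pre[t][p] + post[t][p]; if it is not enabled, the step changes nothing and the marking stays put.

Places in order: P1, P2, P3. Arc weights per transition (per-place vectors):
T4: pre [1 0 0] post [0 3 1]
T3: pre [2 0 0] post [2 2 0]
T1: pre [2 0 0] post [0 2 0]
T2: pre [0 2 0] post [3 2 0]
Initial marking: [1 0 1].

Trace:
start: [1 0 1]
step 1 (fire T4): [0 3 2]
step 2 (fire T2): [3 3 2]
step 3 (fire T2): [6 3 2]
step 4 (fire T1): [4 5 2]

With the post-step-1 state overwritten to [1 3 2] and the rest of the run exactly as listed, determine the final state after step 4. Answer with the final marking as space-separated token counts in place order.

5 5 2

state after step 1 := [1 3 2]
step 2 (fire T2): [4 3 2]
step 3 (fire T2): [7 3 2]
step 4 (fire T1): [5 5 2]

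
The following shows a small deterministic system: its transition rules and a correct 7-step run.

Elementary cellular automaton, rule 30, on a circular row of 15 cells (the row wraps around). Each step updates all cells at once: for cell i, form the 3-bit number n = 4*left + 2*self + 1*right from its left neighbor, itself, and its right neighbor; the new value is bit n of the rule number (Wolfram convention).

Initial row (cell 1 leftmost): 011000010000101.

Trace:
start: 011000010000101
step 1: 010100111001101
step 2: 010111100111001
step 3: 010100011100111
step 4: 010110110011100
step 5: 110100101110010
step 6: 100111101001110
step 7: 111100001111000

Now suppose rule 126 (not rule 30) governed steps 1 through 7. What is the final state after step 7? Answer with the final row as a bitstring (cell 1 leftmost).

(re-executing steps 1..7 under rule 126; state before step 1: 011000010000101)
step 1: 111100111001111
step 2: 000111101111000
step 3: 001100111001100
step 4: 011111101111110
step 5: 110000111000011
step 6: 011001101100110
step 7: 111111111111111

111111111111111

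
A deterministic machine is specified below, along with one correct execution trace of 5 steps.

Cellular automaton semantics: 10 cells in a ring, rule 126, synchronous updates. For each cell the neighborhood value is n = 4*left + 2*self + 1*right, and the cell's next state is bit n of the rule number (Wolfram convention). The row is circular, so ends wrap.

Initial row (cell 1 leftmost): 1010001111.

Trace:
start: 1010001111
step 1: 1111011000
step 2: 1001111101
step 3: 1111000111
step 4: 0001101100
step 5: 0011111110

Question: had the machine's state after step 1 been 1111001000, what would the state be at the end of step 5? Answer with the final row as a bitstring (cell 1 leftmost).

state after step 1 := 1111001000
step 2: 1001111101
step 3: 1111000111
step 4: 0001101100
step 5: 0011111110

0011111110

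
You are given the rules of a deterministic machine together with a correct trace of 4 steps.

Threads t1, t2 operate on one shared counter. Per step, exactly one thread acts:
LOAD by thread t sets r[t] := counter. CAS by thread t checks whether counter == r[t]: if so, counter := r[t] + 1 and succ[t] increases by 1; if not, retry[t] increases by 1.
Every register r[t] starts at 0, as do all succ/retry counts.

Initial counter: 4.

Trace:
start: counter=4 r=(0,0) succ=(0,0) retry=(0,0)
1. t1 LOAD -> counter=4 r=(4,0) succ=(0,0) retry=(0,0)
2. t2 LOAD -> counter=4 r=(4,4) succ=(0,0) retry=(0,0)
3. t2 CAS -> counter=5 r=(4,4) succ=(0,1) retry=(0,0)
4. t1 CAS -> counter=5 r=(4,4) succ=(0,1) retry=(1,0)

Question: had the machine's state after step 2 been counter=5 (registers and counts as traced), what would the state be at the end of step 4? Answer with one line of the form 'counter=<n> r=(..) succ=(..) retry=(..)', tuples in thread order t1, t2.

state after step 2 := counter=5 r=(4,4) succ=(0,0) retry=(0,0)
3. t2 CAS -> counter=5 r=(4,4) succ=(0,0) retry=(0,1)
4. t1 CAS -> counter=5 r=(4,4) succ=(0,0) retry=(1,1)

counter=5 r=(4,4) succ=(0,0) retry=(1,1)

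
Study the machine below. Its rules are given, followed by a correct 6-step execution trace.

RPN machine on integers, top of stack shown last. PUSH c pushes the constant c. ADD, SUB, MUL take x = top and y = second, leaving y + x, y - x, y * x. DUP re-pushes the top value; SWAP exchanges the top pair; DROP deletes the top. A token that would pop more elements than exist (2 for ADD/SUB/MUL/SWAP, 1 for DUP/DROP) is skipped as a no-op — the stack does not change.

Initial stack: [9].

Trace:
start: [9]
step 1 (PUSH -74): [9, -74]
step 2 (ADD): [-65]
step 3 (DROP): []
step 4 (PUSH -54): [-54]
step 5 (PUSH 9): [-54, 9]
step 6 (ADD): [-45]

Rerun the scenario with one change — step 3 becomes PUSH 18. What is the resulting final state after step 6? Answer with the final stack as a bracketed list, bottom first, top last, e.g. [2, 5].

(re-executing from step 3 with the substitution; state before step 3: [-65])
step 3 (PUSH 18): [-65, 18]
step 4 (PUSH -54): [-65, 18, -54]
step 5 (PUSH 9): [-65, 18, -54, 9]
step 6 (ADD): [-65, 18, -45]

[-65, 18, -45]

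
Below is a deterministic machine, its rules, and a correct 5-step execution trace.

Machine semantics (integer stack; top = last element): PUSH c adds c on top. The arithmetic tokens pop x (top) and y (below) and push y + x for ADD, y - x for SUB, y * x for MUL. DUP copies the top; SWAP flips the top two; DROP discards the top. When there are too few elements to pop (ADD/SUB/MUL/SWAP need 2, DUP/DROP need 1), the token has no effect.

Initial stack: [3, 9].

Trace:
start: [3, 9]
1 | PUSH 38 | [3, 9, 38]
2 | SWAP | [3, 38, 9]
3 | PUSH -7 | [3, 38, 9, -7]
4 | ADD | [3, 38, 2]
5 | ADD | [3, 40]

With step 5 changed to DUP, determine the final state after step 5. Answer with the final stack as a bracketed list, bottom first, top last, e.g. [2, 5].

(re-executing from step 5 with the substitution; state before step 5: [3, 38, 2])
5 | DUP | [3, 38, 2, 2]

[3, 38, 2, 2]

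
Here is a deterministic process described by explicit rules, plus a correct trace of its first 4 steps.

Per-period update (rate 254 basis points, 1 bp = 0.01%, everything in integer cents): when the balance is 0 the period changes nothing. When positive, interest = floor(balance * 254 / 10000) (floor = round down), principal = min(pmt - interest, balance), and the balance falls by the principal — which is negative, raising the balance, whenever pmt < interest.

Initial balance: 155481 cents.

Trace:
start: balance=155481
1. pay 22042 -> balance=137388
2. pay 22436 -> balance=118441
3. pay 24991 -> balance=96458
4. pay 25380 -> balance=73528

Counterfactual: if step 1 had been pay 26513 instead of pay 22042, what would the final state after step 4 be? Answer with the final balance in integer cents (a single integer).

68707

(re-executing from step 1 with the substitution; state before step 1: balance=155481)
1. pay 26513 -> balance=132917
2. pay 22436 -> balance=113857
3. pay 24991 -> balance=91757
4. pay 25380 -> balance=68707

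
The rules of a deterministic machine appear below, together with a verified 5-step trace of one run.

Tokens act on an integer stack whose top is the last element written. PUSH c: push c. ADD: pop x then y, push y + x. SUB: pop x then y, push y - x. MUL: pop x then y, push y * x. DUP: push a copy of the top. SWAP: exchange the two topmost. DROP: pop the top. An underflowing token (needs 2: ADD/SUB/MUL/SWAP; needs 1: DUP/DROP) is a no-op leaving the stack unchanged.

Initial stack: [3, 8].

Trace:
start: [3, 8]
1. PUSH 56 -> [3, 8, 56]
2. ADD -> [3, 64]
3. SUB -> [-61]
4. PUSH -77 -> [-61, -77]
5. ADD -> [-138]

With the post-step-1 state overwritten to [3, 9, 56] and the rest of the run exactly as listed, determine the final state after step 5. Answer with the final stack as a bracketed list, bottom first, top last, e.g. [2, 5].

state after step 1 := [3, 9, 56]
2. ADD -> [3, 65]
3. SUB -> [-62]
4. PUSH -77 -> [-62, -77]
5. ADD -> [-139]

[-139]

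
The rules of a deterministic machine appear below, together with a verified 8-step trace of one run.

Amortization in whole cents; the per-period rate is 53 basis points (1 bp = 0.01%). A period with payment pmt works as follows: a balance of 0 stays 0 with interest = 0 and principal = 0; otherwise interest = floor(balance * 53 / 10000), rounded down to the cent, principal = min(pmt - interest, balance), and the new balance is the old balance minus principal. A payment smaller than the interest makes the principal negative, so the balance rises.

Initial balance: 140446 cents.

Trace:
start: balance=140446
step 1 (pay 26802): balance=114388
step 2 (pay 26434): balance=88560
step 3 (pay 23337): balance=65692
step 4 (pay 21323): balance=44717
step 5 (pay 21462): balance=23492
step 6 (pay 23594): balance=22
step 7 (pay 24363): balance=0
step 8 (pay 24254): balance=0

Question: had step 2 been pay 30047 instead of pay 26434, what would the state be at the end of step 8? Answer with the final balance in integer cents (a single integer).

0

(re-executing from step 2 with the substitution; state before step 2: balance=114388)
step 2 (pay 30047): balance=84947
step 3 (pay 23337): balance=62060
step 4 (pay 21323): balance=41065
step 5 (pay 21462): balance=19820
step 6 (pay 23594): balance=0
step 7 (pay 24363): balance=0
step 8 (pay 24254): balance=0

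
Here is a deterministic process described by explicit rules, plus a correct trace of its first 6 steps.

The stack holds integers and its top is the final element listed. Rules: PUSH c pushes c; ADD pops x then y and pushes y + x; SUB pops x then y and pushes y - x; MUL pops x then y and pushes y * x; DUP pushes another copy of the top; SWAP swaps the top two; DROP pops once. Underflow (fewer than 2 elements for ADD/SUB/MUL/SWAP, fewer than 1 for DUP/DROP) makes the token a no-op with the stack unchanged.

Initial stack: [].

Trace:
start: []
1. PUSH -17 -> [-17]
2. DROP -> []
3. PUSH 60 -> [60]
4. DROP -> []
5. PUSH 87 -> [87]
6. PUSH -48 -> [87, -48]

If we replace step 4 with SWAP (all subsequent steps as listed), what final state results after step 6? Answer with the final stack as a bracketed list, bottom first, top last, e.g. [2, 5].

(re-executing from step 4 with the substitution; state before step 4: [60])
4. SWAP -> [60]
5. PUSH 87 -> [60, 87]
6. PUSH -48 -> [60, 87, -48]

[60, 87, -48]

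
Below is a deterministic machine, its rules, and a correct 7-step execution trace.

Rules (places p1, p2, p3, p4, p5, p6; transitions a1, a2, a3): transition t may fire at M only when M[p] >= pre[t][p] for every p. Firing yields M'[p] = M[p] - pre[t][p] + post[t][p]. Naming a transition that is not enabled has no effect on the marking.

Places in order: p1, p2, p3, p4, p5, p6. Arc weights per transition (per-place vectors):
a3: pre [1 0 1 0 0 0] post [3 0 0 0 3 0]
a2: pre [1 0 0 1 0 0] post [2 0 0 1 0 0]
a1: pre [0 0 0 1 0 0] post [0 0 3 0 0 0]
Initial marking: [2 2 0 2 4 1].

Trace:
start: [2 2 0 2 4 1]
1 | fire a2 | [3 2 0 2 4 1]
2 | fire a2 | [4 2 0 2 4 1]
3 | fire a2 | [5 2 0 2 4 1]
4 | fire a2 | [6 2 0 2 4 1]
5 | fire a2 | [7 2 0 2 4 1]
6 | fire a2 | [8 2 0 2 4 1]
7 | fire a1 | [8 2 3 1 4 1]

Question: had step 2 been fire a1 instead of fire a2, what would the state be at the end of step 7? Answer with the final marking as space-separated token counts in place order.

(re-executing from step 2 with the substitution; state before step 2: [3 2 0 2 4 1])
2 | fire a1 | [3 2 3 1 4 1]
3 | fire a2 | [4 2 3 1 4 1]
4 | fire a2 | [5 2 3 1 4 1]
5 | fire a2 | [6 2 3 1 4 1]
6 | fire a2 | [7 2 3 1 4 1]
7 | fire a1 | [7 2 6 0 4 1]

7 2 6 0 4 1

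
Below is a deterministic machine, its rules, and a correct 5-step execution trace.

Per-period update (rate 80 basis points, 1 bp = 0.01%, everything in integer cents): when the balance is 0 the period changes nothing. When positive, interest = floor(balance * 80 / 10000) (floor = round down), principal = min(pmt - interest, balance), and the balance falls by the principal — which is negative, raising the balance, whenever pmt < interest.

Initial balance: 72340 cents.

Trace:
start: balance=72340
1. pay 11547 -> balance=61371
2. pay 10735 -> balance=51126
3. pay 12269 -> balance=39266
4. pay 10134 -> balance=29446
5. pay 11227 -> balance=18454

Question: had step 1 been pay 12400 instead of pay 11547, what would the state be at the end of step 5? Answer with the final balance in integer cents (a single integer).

17574

(re-executing from step 1 with the substitution; state before step 1: balance=72340)
1. pay 12400 -> balance=60518
2. pay 10735 -> balance=50267
3. pay 12269 -> balance=38400
4. pay 10134 -> balance=28573
5. pay 11227 -> balance=17574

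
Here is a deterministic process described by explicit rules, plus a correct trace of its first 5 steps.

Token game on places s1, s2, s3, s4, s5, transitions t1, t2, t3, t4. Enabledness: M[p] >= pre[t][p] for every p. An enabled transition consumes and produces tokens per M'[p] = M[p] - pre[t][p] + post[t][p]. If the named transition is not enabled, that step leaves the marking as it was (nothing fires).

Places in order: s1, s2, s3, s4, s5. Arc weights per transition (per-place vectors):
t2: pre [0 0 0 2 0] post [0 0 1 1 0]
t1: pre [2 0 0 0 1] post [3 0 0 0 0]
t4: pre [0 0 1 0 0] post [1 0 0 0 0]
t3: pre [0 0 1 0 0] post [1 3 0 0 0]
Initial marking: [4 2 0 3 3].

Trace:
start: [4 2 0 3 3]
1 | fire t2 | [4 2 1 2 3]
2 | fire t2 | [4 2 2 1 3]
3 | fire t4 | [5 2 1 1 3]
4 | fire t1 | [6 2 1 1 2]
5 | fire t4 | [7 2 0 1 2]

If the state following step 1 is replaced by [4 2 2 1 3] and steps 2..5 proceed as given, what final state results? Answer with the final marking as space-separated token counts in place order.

7 2 0 1 2

state after step 1 := [4 2 2 1 3]
2 | fire t2 | [4 2 2 1 3]
3 | fire t4 | [5 2 1 1 3]
4 | fire t1 | [6 2 1 1 2]
5 | fire t4 | [7 2 0 1 2]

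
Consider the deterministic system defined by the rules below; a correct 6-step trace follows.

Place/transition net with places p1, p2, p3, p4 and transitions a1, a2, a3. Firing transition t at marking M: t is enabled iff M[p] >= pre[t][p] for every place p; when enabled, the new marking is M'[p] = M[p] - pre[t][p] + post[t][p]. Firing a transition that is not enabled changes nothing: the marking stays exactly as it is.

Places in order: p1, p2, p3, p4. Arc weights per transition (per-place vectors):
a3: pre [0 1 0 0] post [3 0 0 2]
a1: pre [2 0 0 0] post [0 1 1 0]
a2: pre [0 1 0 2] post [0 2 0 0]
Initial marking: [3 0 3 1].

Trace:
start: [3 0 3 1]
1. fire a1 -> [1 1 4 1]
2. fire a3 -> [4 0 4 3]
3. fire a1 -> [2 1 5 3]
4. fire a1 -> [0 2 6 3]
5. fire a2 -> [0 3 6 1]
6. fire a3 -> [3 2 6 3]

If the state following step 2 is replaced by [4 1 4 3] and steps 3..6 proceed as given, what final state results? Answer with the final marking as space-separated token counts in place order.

3 3 6 3

state after step 2 := [4 1 4 3]
3. fire a1 -> [2 2 5 3]
4. fire a1 -> [0 3 6 3]
5. fire a2 -> [0 4 6 1]
6. fire a3 -> [3 3 6 3]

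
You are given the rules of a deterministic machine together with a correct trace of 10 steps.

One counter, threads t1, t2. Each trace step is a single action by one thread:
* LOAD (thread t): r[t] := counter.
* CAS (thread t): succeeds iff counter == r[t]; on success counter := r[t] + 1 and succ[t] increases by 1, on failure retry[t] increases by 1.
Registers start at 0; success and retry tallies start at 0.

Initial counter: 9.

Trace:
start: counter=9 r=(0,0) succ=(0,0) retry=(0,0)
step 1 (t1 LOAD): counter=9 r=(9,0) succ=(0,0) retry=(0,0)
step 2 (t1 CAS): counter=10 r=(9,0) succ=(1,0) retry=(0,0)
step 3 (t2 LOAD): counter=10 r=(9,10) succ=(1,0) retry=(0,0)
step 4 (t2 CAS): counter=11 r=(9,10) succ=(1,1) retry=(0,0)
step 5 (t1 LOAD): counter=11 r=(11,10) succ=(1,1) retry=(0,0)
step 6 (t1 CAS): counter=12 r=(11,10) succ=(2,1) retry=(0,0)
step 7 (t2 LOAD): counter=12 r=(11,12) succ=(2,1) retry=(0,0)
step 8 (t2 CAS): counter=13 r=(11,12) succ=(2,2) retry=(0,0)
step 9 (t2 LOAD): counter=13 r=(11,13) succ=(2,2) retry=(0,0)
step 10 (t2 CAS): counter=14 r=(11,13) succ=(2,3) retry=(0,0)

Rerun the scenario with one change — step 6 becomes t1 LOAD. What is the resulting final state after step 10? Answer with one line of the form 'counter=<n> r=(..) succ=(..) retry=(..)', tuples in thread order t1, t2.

counter=13 r=(11,12) succ=(1,3) retry=(0,0)

(re-executing from step 6 with the substitution; state before step 6: counter=11 r=(11,10) succ=(1,1) retry=(0,0))
step 6 (t1 LOAD): counter=11 r=(11,10) succ=(1,1) retry=(0,0)
step 7 (t2 LOAD): counter=11 r=(11,11) succ=(1,1) retry=(0,0)
step 8 (t2 CAS): counter=12 r=(11,11) succ=(1,2) retry=(0,0)
step 9 (t2 LOAD): counter=12 r=(11,12) succ=(1,2) retry=(0,0)
step 10 (t2 CAS): counter=13 r=(11,12) succ=(1,3) retry=(0,0)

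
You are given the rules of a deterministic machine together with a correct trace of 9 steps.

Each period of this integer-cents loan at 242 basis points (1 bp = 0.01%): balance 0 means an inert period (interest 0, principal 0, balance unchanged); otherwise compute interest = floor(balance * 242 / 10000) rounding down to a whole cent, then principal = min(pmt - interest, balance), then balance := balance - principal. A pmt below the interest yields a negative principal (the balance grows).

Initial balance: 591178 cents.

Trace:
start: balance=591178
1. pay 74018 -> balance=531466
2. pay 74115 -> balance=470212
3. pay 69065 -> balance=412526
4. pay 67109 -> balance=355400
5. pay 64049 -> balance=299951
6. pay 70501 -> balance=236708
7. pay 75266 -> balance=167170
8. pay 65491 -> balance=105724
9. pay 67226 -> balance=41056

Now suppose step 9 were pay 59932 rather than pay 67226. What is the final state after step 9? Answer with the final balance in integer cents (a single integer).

(re-executing from step 9 with the substitution; state before step 9: balance=105724)
9. pay 59932 -> balance=48350

48350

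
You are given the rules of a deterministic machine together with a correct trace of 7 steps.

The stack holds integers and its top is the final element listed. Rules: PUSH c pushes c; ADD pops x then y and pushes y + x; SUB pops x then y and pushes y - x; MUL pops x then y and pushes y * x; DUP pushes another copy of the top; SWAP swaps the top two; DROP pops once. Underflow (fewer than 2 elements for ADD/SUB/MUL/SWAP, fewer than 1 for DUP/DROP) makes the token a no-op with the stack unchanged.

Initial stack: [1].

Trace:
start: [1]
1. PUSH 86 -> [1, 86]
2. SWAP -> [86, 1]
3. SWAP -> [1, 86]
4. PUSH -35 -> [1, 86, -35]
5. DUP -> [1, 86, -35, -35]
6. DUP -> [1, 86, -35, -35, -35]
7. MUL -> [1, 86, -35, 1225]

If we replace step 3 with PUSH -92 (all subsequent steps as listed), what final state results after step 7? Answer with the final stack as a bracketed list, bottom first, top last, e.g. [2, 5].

(re-executing from step 3 with the substitution; state before step 3: [86, 1])
3. PUSH -92 -> [86, 1, -92]
4. PUSH -35 -> [86, 1, -92, -35]
5. DUP -> [86, 1, -92, -35, -35]
6. DUP -> [86, 1, -92, -35, -35, -35]
7. MUL -> [86, 1, -92, -35, 1225]

[86, 1, -92, -35, 1225]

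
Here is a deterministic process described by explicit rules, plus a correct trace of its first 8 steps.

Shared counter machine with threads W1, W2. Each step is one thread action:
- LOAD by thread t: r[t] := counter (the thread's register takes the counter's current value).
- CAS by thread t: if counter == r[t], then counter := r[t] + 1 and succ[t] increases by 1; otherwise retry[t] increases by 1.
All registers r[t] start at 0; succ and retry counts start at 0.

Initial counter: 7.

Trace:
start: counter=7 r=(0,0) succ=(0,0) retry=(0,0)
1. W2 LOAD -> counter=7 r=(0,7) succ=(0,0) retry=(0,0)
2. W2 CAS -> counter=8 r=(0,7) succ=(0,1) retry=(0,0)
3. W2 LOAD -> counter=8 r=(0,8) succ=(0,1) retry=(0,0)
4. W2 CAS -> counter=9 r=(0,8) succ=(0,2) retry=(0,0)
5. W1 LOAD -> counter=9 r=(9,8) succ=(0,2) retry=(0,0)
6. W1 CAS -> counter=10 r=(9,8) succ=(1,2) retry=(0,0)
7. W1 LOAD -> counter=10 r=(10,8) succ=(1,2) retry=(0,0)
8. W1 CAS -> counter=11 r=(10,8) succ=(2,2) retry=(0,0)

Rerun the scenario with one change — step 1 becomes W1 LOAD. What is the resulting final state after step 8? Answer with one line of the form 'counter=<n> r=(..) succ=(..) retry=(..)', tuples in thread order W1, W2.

(re-executing from step 1 with the substitution; state before step 1: counter=7 r=(0,0) succ=(0,0) retry=(0,0))
1. W1 LOAD -> counter=7 r=(7,0) succ=(0,0) retry=(0,0)
2. W2 CAS -> counter=7 r=(7,0) succ=(0,0) retry=(0,1)
3. W2 LOAD -> counter=7 r=(7,7) succ=(0,0) retry=(0,1)
4. W2 CAS -> counter=8 r=(7,7) succ=(0,1) retry=(0,1)
5. W1 LOAD -> counter=8 r=(8,7) succ=(0,1) retry=(0,1)
6. W1 CAS -> counter=9 r=(8,7) succ=(1,1) retry=(0,1)
7. W1 LOAD -> counter=9 r=(9,7) succ=(1,1) retry=(0,1)
8. W1 CAS -> counter=10 r=(9,7) succ=(2,1) retry=(0,1)

counter=10 r=(9,7) succ=(2,1) retry=(0,1)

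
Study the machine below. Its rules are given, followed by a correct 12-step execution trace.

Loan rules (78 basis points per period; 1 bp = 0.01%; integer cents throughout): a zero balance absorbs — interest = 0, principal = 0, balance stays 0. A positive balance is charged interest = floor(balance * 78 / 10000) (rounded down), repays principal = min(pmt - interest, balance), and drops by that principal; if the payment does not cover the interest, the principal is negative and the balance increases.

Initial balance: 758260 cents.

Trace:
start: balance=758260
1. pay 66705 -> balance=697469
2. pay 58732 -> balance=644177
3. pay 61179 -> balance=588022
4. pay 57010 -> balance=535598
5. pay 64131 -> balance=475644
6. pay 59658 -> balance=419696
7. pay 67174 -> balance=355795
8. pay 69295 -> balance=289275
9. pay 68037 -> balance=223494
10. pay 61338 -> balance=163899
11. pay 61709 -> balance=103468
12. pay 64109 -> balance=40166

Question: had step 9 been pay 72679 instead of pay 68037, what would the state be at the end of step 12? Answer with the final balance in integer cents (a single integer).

35414

(re-executing from step 9 with the substitution; state before step 9: balance=289275)
9. pay 72679 -> balance=218852
10. pay 61338 -> balance=159221
11. pay 61709 -> balance=98753
12. pay 64109 -> balance=35414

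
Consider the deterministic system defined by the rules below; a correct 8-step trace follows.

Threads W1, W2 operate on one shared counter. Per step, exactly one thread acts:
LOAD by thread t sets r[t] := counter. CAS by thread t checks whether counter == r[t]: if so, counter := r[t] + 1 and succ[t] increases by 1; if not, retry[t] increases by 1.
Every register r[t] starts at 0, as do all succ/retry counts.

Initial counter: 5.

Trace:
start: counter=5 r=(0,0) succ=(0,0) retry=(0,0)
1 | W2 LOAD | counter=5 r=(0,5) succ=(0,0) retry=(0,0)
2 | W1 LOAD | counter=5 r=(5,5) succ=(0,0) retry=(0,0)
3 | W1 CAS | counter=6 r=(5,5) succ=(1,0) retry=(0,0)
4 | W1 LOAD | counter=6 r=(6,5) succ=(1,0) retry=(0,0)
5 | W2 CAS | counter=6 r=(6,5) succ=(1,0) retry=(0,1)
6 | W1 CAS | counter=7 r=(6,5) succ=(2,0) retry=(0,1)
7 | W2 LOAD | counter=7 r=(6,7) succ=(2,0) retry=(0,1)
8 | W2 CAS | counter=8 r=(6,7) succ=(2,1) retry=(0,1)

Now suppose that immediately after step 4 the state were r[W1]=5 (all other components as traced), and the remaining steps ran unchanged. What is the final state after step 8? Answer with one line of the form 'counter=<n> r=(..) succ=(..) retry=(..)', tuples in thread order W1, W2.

state after step 4 := counter=6 r=(5,5) succ=(1,0) retry=(0,0)
5 | W2 CAS | counter=6 r=(5,5) succ=(1,0) retry=(0,1)
6 | W1 CAS | counter=6 r=(5,5) succ=(1,0) retry=(1,1)
7 | W2 LOAD | counter=6 r=(5,6) succ=(1,0) retry=(1,1)
8 | W2 CAS | counter=7 r=(5,6) succ=(1,1) retry=(1,1)

counter=7 r=(5,6) succ=(1,1) retry=(1,1)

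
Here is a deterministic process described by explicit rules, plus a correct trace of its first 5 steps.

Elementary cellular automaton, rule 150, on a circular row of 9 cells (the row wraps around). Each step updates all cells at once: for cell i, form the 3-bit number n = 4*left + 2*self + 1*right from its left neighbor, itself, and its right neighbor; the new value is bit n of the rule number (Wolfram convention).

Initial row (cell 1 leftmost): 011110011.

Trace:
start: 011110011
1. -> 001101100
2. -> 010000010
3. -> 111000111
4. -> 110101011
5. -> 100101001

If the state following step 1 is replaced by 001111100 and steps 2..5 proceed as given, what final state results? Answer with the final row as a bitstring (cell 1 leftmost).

000111000

state after step 1 := 001111100
2. -> 010111010
3. -> 110010011
4. -> 101111101
5. -> 000111000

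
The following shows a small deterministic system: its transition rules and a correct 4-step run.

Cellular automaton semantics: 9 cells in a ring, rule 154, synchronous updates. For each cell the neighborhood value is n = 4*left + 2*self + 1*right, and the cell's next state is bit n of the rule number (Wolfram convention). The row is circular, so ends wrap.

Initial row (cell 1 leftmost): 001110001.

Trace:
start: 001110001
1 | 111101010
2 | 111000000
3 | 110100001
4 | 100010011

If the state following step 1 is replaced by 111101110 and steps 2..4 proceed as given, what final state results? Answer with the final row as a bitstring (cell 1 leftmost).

state after step 1 := 111101110
2 | 111001100
3 | 110111011
4 | 100110011

100110011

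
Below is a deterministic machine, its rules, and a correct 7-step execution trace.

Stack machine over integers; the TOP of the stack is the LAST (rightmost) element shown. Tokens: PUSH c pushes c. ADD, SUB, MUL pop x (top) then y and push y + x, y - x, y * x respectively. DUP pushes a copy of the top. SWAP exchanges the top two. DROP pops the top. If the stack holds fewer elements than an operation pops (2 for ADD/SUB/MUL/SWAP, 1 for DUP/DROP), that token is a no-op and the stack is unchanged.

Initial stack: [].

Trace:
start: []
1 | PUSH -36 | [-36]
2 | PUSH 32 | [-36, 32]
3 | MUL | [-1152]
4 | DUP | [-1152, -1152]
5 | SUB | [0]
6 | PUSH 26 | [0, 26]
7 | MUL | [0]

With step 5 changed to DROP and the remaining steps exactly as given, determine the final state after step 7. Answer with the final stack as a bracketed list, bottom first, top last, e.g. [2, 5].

[-29952]

(re-executing from step 5 with the substitution; state before step 5: [-1152, -1152])
5 | DROP | [-1152]
6 | PUSH 26 | [-1152, 26]
7 | MUL | [-29952]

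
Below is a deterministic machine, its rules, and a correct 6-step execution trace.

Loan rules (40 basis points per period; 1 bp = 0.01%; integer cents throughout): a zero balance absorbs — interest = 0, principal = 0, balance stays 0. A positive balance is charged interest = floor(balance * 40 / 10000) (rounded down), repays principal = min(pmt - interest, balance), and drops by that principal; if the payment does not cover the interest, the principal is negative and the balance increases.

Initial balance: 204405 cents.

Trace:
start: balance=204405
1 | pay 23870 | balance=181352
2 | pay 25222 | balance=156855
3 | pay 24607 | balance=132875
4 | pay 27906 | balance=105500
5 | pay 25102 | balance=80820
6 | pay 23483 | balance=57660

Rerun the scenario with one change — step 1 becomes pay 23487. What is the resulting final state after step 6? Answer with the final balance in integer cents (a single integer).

58049

(re-executing from step 1 with the substitution; state before step 1: balance=204405)
1 | pay 23487 | balance=181735
2 | pay 25222 | balance=157239
3 | pay 24607 | balance=133260
4 | pay 27906 | balance=105887
5 | pay 25102 | balance=81208
6 | pay 23483 | balance=58049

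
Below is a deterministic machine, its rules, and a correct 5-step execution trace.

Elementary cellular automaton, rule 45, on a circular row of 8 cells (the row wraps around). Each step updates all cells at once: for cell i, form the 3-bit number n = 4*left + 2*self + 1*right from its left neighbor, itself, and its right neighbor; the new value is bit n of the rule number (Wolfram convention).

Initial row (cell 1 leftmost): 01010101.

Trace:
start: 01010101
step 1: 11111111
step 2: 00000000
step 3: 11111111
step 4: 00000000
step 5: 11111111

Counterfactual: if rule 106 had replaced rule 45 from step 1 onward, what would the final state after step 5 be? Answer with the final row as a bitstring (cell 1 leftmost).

10101010

(re-executing steps 1..5 under rule 106; state before step 1: 01010101)
step 1: 10101010
step 2: 01010101
step 3: 10101010
step 4: 01010101
step 5: 10101010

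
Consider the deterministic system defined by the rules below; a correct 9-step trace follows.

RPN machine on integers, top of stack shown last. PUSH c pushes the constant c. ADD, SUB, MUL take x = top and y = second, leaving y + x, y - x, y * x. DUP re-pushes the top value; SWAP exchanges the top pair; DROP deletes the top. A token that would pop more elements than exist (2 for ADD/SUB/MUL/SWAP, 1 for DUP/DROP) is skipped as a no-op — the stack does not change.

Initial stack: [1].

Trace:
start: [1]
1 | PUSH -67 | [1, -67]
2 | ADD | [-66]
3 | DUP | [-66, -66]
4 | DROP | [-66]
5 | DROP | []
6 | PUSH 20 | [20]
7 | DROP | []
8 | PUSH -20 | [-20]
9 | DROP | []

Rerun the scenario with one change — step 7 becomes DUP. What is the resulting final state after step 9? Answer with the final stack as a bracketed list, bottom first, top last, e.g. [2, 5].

[20, 20]

(re-executing from step 7 with the substitution; state before step 7: [20])
7 | DUP | [20, 20]
8 | PUSH -20 | [20, 20, -20]
9 | DROP | [20, 20]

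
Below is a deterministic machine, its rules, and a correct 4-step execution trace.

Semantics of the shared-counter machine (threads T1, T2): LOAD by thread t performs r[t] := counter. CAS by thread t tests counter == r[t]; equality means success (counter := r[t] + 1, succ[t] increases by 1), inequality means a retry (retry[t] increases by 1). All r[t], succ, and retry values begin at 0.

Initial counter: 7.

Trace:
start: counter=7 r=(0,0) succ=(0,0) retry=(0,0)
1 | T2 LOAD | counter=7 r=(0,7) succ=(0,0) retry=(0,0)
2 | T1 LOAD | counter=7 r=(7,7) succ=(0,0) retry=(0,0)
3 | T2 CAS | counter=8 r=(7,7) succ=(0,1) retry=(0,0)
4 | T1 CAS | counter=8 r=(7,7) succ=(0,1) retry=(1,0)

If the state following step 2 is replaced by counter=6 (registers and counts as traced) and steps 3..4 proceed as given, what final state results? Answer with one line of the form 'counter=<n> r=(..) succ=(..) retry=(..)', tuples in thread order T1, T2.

counter=6 r=(7,7) succ=(0,0) retry=(1,1)

state after step 2 := counter=6 r=(7,7) succ=(0,0) retry=(0,0)
3 | T2 CAS | counter=6 r=(7,7) succ=(0,0) retry=(0,1)
4 | T1 CAS | counter=6 r=(7,7) succ=(0,0) retry=(1,1)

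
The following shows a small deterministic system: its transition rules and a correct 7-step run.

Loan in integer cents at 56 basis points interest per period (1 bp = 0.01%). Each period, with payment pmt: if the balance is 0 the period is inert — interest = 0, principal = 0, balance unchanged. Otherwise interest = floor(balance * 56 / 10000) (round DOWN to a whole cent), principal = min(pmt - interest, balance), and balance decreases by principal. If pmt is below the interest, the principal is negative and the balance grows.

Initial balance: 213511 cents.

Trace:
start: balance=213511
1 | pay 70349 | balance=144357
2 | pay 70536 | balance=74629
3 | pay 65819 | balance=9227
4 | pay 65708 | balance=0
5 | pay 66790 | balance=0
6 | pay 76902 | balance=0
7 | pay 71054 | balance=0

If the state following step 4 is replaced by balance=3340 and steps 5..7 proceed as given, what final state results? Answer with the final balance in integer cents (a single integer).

0

state after step 4 := balance=3340
5 | pay 66790 | balance=0
6 | pay 76902 | balance=0
7 | pay 71054 | balance=0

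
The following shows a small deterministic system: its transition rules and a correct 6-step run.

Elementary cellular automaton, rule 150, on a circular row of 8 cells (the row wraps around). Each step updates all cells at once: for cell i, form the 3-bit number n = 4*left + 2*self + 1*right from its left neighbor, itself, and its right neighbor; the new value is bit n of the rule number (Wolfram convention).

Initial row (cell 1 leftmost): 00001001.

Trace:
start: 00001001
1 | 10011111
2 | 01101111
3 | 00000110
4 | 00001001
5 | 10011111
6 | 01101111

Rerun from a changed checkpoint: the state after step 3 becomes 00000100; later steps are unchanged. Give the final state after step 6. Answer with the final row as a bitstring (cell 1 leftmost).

state after step 3 := 00000100
4 | 00001110
5 | 00010101
6 | 10110101

10110101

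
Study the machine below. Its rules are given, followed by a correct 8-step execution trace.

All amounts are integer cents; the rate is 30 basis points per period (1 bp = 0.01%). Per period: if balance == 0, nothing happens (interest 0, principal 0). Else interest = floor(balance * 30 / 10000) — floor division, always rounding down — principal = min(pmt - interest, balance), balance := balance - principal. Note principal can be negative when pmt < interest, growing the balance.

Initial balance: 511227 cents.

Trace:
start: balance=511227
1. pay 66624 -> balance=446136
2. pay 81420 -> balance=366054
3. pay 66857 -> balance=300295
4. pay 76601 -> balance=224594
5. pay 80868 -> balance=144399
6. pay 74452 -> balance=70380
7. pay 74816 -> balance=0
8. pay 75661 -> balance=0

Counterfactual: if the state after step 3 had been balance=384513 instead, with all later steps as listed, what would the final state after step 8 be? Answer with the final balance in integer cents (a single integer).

5591

state after step 3 := balance=384513
4. pay 76601 -> balance=309065
5. pay 80868 -> balance=229124
6. pay 74452 -> balance=155359
7. pay 74816 -> balance=81009
8. pay 75661 -> balance=5591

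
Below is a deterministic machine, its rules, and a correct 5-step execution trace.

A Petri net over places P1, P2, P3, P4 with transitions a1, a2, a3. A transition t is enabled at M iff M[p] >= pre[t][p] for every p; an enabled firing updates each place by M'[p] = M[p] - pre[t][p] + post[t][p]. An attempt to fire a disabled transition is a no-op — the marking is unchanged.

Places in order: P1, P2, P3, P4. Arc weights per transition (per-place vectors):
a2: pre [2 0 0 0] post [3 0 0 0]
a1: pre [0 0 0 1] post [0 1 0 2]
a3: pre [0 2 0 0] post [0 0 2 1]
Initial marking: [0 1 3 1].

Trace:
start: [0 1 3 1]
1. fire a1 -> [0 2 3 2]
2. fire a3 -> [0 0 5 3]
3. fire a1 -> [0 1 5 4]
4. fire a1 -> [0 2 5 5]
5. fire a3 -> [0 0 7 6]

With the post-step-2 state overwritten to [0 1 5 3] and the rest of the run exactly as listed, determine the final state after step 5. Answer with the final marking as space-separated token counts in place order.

0 1 7 6

state after step 2 := [0 1 5 3]
3. fire a1 -> [0 2 5 4]
4. fire a1 -> [0 3 5 5]
5. fire a3 -> [0 1 7 6]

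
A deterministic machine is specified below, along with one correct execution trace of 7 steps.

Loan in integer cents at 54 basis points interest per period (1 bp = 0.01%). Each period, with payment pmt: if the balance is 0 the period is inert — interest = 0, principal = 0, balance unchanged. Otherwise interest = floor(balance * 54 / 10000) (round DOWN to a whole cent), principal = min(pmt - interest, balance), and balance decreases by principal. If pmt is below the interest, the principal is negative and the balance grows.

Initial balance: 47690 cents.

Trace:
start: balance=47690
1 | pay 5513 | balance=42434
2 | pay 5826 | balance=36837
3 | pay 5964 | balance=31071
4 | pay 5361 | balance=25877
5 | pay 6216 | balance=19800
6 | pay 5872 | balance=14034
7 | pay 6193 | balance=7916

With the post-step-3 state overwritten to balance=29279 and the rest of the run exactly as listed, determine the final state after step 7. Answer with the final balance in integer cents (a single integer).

6087

state after step 3 := balance=29279
4 | pay 5361 | balance=24076
5 | pay 6216 | balance=17990
6 | pay 5872 | balance=12215
7 | pay 6193 | balance=6087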